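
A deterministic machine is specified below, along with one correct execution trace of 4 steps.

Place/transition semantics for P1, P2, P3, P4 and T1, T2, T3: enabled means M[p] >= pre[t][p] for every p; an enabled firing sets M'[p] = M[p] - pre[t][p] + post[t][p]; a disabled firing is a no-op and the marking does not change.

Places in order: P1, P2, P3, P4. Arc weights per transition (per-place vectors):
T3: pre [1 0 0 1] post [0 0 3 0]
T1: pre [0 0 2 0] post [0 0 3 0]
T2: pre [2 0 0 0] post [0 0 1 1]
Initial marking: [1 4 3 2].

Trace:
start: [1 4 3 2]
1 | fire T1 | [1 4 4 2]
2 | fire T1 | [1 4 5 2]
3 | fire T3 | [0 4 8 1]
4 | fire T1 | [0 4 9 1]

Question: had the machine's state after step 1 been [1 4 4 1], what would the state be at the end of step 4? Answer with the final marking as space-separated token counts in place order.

state after step 1 := [1 4 4 1]
2 | fire T1 | [1 4 5 1]
3 | fire T3 | [0 4 8 0]
4 | fire T1 | [0 4 9 0]

0 4 9 0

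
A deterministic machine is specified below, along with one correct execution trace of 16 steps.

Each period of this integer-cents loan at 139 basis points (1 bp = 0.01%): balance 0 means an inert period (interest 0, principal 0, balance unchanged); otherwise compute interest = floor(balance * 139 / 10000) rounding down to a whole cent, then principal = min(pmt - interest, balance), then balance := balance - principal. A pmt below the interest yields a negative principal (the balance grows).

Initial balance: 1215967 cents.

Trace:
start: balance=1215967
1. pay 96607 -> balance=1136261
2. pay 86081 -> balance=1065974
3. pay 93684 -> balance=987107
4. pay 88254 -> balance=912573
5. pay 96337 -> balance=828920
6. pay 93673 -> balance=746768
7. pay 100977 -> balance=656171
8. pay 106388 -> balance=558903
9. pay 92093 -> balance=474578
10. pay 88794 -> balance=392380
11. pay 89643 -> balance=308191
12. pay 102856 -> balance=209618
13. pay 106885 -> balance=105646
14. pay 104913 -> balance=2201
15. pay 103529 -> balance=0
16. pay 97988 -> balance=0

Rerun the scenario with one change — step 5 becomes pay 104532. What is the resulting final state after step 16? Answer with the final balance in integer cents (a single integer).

(re-executing from step 5 with the substitution; state before step 5: balance=912573)
5. pay 104532 -> balance=820725
6. pay 93673 -> balance=738460
7. pay 100977 -> balance=647747
8. pay 106388 -> balance=550362
9. pay 92093 -> balance=465919
10. pay 88794 -> balance=383601
11. pay 89643 -> balance=299290
12. pay 102856 -> balance=200594
13. pay 106885 -> balance=96497
14. pay 104913 -> balance=0
15. pay 103529 -> balance=0
16. pay 97988 -> balance=0

0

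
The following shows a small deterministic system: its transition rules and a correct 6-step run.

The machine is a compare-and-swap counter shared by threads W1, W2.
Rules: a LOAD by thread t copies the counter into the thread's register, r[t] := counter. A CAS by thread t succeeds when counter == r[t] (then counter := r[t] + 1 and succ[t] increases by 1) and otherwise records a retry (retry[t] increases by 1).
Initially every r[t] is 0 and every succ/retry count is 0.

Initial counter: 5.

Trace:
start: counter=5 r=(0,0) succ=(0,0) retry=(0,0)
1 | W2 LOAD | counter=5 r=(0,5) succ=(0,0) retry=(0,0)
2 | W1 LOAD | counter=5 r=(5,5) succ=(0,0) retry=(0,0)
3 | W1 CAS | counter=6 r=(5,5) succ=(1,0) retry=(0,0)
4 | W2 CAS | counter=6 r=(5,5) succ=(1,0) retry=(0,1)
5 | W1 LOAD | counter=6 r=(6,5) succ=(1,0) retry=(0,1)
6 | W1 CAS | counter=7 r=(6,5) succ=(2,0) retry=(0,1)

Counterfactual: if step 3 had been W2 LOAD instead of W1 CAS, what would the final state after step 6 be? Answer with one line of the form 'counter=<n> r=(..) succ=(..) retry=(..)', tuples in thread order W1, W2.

counter=7 r=(6,5) succ=(1,1) retry=(0,0)

(re-executing from step 3 with the substitution; state before step 3: counter=5 r=(5,5) succ=(0,0) retry=(0,0))
3 | W2 LOAD | counter=5 r=(5,5) succ=(0,0) retry=(0,0)
4 | W2 CAS | counter=6 r=(5,5) succ=(0,1) retry=(0,0)
5 | W1 LOAD | counter=6 r=(6,5) succ=(0,1) retry=(0,0)
6 | W1 CAS | counter=7 r=(6,5) succ=(1,1) retry=(0,0)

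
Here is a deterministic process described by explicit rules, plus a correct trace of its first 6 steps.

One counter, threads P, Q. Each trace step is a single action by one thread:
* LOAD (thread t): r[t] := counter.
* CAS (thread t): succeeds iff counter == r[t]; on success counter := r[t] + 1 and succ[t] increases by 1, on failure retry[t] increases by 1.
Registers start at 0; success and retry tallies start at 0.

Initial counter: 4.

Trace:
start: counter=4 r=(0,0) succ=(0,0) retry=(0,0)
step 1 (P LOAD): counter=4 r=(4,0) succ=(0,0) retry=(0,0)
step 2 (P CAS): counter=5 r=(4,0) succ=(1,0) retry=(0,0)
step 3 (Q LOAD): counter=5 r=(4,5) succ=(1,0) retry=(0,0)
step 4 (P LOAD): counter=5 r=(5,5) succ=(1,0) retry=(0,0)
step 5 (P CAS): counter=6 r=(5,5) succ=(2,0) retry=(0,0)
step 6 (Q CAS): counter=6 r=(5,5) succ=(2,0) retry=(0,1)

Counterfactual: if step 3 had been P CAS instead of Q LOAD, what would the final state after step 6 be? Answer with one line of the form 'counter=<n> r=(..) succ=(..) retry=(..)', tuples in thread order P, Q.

counter=6 r=(5,0) succ=(2,0) retry=(1,1)

(re-executing from step 3 with the substitution; state before step 3: counter=5 r=(4,0) succ=(1,0) retry=(0,0))
step 3 (P CAS): counter=5 r=(4,0) succ=(1,0) retry=(1,0)
step 4 (P LOAD): counter=5 r=(5,0) succ=(1,0) retry=(1,0)
step 5 (P CAS): counter=6 r=(5,0) succ=(2,0) retry=(1,0)
step 6 (Q CAS): counter=6 r=(5,0) succ=(2,0) retry=(1,1)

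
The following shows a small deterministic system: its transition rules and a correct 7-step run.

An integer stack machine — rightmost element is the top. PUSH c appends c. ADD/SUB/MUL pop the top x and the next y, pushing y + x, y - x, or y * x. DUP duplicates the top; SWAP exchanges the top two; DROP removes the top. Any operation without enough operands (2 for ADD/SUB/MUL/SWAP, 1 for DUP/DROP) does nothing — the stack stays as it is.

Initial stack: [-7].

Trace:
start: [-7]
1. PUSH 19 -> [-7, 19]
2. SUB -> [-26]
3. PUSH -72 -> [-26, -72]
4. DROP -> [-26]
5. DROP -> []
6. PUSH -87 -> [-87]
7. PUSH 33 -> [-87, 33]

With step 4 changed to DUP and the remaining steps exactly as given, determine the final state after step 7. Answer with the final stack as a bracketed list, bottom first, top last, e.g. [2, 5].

(re-executing from step 4 with the substitution; state before step 4: [-26, -72])
4. DUP -> [-26, -72, -72]
5. DROP -> [-26, -72]
6. PUSH -87 -> [-26, -72, -87]
7. PUSH 33 -> [-26, -72, -87, 33]

[-26, -72, -87, 33]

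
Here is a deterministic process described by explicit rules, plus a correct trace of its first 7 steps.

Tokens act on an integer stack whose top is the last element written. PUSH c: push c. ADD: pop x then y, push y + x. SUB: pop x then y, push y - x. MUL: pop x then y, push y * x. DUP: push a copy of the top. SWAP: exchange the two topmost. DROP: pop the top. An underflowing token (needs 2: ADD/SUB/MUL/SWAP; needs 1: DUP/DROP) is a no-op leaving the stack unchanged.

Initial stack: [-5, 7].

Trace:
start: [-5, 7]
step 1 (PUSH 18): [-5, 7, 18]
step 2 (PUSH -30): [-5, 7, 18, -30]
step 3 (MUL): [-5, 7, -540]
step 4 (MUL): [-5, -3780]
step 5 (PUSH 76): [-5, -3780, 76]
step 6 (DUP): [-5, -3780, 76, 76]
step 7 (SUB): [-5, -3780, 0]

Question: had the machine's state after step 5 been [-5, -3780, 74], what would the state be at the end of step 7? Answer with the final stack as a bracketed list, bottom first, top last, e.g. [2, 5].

state after step 5 := [-5, -3780, 74]
step 6 (DUP): [-5, -3780, 74, 74]
step 7 (SUB): [-5, -3780, 0]

[-5, -3780, 0]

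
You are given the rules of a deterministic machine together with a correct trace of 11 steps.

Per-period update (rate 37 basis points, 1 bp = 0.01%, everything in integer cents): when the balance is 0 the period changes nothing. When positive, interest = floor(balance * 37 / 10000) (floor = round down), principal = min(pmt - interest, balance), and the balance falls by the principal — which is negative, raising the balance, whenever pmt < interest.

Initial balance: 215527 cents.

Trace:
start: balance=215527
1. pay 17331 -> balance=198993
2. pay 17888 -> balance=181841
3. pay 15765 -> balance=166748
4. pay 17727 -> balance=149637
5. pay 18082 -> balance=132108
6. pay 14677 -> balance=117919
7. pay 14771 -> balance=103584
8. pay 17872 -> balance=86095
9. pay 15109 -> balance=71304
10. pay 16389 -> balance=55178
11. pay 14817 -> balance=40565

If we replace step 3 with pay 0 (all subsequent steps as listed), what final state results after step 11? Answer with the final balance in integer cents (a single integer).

56804

(re-executing from step 3 with the substitution; state before step 3: balance=181841)
3. pay 0 -> balance=182513
4. pay 17727 -> balance=165461
5. pay 18082 -> balance=147991
6. pay 14677 -> balance=133861
7. pay 14771 -> balance=119585
8. pay 17872 -> balance=102155
9. pay 15109 -> balance=87423
10. pay 16389 -> balance=71357
11. pay 14817 -> balance=56804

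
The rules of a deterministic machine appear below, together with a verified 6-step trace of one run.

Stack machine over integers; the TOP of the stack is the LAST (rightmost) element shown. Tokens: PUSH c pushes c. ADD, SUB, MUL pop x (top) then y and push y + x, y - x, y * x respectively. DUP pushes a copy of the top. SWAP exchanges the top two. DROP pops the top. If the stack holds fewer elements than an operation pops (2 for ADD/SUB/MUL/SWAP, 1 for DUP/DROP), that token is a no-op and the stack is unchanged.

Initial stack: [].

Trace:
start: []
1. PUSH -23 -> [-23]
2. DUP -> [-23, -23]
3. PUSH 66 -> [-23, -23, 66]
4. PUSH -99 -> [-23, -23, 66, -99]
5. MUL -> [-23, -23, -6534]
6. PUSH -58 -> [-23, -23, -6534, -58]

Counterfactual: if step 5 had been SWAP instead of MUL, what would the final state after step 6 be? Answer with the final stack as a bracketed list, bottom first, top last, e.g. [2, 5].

(re-executing from step 5 with the substitution; state before step 5: [-23, -23, 66, -99])
5. SWAP -> [-23, -23, -99, 66]
6. PUSH -58 -> [-23, -23, -99, 66, -58]

[-23, -23, -99, 66, -58]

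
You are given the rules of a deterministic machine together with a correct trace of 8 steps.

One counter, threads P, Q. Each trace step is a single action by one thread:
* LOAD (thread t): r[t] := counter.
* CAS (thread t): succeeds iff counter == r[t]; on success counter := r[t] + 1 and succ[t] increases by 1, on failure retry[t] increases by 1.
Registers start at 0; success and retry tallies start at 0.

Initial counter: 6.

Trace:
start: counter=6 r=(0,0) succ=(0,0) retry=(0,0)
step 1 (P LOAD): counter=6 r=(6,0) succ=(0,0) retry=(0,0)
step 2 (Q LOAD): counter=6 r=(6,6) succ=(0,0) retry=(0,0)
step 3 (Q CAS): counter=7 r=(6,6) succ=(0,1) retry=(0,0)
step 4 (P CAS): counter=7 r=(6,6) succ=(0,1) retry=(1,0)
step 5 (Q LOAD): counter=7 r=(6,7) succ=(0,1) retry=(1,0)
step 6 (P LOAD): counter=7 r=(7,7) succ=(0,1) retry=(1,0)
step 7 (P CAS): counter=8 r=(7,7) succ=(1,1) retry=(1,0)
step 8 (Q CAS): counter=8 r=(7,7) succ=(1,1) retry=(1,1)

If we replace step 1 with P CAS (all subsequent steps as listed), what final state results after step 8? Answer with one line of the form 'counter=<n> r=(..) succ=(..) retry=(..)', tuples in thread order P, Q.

(re-executing from step 1 with the substitution; state before step 1: counter=6 r=(0,0) succ=(0,0) retry=(0,0))
step 1 (P CAS): counter=6 r=(0,0) succ=(0,0) retry=(1,0)
step 2 (Q LOAD): counter=6 r=(0,6) succ=(0,0) retry=(1,0)
step 3 (Q CAS): counter=7 r=(0,6) succ=(0,1) retry=(1,0)
step 4 (P CAS): counter=7 r=(0,6) succ=(0,1) retry=(2,0)
step 5 (Q LOAD): counter=7 r=(0,7) succ=(0,1) retry=(2,0)
step 6 (P LOAD): counter=7 r=(7,7) succ=(0,1) retry=(2,0)
step 7 (P CAS): counter=8 r=(7,7) succ=(1,1) retry=(2,0)
step 8 (Q CAS): counter=8 r=(7,7) succ=(1,1) retry=(2,1)

counter=8 r=(7,7) succ=(1,1) retry=(2,1)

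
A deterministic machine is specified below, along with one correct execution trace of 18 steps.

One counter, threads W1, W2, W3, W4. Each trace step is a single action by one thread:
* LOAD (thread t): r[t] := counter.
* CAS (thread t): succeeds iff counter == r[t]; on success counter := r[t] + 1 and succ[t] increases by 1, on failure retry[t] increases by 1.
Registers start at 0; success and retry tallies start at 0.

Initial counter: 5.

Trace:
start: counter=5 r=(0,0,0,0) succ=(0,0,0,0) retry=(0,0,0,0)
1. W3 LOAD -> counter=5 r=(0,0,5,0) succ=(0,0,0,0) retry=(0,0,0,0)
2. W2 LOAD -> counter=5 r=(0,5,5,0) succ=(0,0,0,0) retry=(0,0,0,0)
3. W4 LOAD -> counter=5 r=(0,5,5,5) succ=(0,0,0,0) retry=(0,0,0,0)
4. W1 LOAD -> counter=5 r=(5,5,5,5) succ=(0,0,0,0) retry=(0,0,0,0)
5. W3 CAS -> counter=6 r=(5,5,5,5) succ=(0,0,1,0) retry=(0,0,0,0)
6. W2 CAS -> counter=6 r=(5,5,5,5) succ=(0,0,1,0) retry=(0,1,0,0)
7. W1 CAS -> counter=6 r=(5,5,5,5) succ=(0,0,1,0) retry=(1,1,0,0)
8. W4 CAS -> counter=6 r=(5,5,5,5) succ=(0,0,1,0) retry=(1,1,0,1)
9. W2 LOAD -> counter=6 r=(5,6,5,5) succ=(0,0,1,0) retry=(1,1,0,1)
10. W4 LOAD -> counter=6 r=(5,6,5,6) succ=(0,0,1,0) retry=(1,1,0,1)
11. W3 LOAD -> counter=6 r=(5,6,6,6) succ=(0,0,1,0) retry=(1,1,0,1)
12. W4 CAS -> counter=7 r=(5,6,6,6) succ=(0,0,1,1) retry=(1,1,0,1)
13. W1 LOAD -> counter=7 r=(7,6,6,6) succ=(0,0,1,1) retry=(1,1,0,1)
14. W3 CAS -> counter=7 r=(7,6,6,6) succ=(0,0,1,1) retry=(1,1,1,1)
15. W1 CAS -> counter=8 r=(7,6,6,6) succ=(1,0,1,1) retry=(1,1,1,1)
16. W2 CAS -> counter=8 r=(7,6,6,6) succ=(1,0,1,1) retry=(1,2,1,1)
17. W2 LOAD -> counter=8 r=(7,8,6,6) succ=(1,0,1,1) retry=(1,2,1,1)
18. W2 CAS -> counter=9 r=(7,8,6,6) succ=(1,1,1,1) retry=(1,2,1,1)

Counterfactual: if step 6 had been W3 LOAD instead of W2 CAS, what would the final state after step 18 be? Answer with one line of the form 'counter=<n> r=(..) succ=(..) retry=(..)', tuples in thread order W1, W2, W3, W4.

(re-executing from step 6 with the substitution; state before step 6: counter=6 r=(5,5,5,5) succ=(0,0,1,0) retry=(0,0,0,0))
6. W3 LOAD -> counter=6 r=(5,5,6,5) succ=(0,0,1,0) retry=(0,0,0,0)
7. W1 CAS -> counter=6 r=(5,5,6,5) succ=(0,0,1,0) retry=(1,0,0,0)
8. W4 CAS -> counter=6 r=(5,5,6,5) succ=(0,0,1,0) retry=(1,0,0,1)
9. W2 LOAD -> counter=6 r=(5,6,6,5) succ=(0,0,1,0) retry=(1,0,0,1)
10. W4 LOAD -> counter=6 r=(5,6,6,6) succ=(0,0,1,0) retry=(1,0,0,1)
11. W3 LOAD -> counter=6 r=(5,6,6,6) succ=(0,0,1,0) retry=(1,0,0,1)
12. W4 CAS -> counter=7 r=(5,6,6,6) succ=(0,0,1,1) retry=(1,0,0,1)
13. W1 LOAD -> counter=7 r=(7,6,6,6) succ=(0,0,1,1) retry=(1,0,0,1)
14. W3 CAS -> counter=7 r=(7,6,6,6) succ=(0,0,1,1) retry=(1,0,1,1)
15. W1 CAS -> counter=8 r=(7,6,6,6) succ=(1,0,1,1) retry=(1,0,1,1)
16. W2 CAS -> counter=8 r=(7,6,6,6) succ=(1,0,1,1) retry=(1,1,1,1)
17. W2 LOAD -> counter=8 r=(7,8,6,6) succ=(1,0,1,1) retry=(1,1,1,1)
18. W2 CAS -> counter=9 r=(7,8,6,6) succ=(1,1,1,1) retry=(1,1,1,1)

counter=9 r=(7,8,6,6) succ=(1,1,1,1) retry=(1,1,1,1)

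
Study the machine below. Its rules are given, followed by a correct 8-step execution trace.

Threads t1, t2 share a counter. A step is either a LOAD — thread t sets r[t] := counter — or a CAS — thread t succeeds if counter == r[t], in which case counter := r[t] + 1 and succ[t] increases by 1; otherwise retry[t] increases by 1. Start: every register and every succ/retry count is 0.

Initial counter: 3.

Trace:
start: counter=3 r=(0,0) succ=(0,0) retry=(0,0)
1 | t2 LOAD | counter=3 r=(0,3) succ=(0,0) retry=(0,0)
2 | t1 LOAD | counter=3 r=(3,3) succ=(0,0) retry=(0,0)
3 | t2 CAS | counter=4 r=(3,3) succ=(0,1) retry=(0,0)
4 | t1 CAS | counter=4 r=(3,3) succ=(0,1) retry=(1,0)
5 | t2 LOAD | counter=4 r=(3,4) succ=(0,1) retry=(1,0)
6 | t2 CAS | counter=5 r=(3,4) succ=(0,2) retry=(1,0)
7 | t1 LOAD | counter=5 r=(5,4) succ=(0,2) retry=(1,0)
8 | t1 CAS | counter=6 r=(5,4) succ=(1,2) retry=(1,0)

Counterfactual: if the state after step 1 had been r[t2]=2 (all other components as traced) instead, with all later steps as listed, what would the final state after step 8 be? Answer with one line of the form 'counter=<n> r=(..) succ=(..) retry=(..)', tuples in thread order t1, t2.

counter=6 r=(5,4) succ=(2,1) retry=(0,1)

state after step 1 := counter=3 r=(0,2) succ=(0,0) retry=(0,0)
2 | t1 LOAD | counter=3 r=(3,2) succ=(0,0) retry=(0,0)
3 | t2 CAS | counter=3 r=(3,2) succ=(0,0) retry=(0,1)
4 | t1 CAS | counter=4 r=(3,2) succ=(1,0) retry=(0,1)
5 | t2 LOAD | counter=4 r=(3,4) succ=(1,0) retry=(0,1)
6 | t2 CAS | counter=5 r=(3,4) succ=(1,1) retry=(0,1)
7 | t1 LOAD | counter=5 r=(5,4) succ=(1,1) retry=(0,1)
8 | t1 CAS | counter=6 r=(5,4) succ=(2,1) retry=(0,1)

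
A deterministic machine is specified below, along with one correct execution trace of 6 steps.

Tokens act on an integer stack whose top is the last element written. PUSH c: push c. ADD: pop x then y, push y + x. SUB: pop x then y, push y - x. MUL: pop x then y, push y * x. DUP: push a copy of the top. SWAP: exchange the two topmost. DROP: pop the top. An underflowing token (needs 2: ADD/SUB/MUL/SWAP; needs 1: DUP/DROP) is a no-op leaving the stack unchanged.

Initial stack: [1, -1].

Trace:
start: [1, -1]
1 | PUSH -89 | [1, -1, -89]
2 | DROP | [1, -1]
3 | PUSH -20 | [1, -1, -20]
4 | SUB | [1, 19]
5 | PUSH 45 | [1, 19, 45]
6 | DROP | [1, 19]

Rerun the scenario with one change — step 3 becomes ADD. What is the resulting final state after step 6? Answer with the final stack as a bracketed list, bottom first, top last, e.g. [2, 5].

(re-executing from step 3 with the substitution; state before step 3: [1, -1])
3 | ADD | [0]
4 | SUB | [0]
5 | PUSH 45 | [0, 45]
6 | DROP | [0]

[0]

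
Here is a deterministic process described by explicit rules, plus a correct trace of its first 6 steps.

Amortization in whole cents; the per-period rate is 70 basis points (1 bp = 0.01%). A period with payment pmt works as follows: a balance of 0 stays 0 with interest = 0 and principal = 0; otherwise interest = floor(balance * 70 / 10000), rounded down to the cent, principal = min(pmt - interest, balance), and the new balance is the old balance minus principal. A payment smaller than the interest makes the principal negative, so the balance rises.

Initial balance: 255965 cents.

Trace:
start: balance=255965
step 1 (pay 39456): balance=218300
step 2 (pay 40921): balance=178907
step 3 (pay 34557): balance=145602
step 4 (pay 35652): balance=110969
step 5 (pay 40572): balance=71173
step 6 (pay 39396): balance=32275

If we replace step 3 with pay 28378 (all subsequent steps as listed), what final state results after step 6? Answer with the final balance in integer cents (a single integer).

38585

(re-executing from step 3 with the substitution; state before step 3: balance=178907)
step 3 (pay 28378): balance=151781
step 4 (pay 35652): balance=117191
step 5 (pay 40572): balance=77439
step 6 (pay 39396): balance=38585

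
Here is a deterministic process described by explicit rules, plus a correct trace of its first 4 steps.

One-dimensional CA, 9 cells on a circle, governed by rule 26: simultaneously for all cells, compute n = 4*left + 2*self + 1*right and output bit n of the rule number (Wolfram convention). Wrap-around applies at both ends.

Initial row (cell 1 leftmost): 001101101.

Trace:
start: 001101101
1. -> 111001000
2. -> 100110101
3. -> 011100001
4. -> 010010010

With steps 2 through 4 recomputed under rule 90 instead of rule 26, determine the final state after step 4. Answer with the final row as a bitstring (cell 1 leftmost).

(re-executing steps 2..4 under rule 90; state before step 2: 111001000)
2. -> 101110101
3. -> 101010001
4. -> 100001011

100001011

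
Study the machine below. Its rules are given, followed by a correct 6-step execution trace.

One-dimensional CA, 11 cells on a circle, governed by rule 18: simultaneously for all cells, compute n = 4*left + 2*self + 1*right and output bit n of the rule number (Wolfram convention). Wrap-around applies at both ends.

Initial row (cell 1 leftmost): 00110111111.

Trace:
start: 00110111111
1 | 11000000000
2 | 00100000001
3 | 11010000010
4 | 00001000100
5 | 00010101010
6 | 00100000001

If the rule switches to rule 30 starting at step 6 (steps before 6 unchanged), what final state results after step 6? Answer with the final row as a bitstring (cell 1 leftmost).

00110101011

(re-executing step 6 under rule 30; state before step 6: 00010101010)
6 | 00110101011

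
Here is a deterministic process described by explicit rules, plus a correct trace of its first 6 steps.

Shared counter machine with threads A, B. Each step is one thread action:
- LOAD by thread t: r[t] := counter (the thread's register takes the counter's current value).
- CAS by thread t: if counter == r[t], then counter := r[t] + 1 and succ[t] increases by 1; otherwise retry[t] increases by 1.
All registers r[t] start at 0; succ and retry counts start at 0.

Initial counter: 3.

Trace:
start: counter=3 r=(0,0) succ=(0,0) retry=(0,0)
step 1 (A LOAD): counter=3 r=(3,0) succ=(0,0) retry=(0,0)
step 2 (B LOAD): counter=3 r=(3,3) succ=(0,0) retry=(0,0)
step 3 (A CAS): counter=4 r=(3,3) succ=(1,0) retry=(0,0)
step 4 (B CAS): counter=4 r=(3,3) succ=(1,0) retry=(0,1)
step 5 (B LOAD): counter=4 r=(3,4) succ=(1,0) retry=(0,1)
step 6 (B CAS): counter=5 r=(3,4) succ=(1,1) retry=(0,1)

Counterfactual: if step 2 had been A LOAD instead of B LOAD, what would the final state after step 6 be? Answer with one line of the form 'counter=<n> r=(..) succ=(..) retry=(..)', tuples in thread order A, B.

counter=5 r=(3,4) succ=(1,1) retry=(0,1)

(re-executing from step 2 with the substitution; state before step 2: counter=3 r=(3,0) succ=(0,0) retry=(0,0))
step 2 (A LOAD): counter=3 r=(3,0) succ=(0,0) retry=(0,0)
step 3 (A CAS): counter=4 r=(3,0) succ=(1,0) retry=(0,0)
step 4 (B CAS): counter=4 r=(3,0) succ=(1,0) retry=(0,1)
step 5 (B LOAD): counter=4 r=(3,4) succ=(1,0) retry=(0,1)
step 6 (B CAS): counter=5 r=(3,4) succ=(1,1) retry=(0,1)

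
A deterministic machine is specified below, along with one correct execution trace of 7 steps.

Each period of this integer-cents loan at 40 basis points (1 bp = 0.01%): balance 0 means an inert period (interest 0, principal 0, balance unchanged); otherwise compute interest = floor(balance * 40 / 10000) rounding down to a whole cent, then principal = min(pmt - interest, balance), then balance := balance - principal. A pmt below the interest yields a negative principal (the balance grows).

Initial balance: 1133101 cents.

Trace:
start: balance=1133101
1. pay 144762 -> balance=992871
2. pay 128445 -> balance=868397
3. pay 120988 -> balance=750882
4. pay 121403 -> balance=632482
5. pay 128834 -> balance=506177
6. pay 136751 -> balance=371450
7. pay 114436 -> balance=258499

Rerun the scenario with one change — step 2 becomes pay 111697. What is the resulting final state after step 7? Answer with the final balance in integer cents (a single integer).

275585

(re-executing from step 2 with the substitution; state before step 2: balance=992871)
2. pay 111697 -> balance=885145
3. pay 120988 -> balance=767697
4. pay 121403 -> balance=649364
5. pay 128834 -> balance=523127
6. pay 136751 -> balance=388468
7. pay 114436 -> balance=275585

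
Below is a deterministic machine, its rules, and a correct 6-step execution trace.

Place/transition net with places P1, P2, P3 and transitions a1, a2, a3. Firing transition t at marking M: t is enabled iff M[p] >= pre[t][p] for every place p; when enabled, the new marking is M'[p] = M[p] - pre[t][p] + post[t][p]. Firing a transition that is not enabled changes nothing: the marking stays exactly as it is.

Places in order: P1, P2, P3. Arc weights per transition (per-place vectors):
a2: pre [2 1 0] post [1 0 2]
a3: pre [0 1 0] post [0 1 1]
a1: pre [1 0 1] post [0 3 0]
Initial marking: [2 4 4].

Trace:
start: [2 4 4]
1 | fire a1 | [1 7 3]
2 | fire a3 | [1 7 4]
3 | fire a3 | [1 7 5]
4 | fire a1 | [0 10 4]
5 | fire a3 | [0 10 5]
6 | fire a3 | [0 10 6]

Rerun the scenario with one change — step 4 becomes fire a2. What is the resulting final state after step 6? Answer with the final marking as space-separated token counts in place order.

1 7 7

(re-executing from step 4 with the substitution; state before step 4: [1 7 5])
4 | fire a2 | [1 7 5]
5 | fire a3 | [1 7 6]
6 | fire a3 | [1 7 7]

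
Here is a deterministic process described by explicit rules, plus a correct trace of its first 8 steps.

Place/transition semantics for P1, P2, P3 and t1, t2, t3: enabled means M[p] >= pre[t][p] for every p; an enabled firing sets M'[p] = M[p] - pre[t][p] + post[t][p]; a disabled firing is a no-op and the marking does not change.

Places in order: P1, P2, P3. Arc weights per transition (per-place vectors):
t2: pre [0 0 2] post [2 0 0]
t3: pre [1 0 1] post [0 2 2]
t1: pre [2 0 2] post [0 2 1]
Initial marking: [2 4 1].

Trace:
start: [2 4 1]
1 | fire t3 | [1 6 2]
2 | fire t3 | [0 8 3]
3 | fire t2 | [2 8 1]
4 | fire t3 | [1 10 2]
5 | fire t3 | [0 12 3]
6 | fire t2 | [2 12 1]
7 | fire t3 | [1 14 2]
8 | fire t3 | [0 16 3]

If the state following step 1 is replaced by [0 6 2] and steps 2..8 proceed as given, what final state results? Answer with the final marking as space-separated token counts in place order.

2 6 0

state after step 1 := [0 6 2]
2 | fire t3 | [0 6 2]
3 | fire t2 | [2 6 0]
4 | fire t3 | [2 6 0]
5 | fire t3 | [2 6 0]
6 | fire t2 | [2 6 0]
7 | fire t3 | [2 6 0]
8 | fire t3 | [2 6 0]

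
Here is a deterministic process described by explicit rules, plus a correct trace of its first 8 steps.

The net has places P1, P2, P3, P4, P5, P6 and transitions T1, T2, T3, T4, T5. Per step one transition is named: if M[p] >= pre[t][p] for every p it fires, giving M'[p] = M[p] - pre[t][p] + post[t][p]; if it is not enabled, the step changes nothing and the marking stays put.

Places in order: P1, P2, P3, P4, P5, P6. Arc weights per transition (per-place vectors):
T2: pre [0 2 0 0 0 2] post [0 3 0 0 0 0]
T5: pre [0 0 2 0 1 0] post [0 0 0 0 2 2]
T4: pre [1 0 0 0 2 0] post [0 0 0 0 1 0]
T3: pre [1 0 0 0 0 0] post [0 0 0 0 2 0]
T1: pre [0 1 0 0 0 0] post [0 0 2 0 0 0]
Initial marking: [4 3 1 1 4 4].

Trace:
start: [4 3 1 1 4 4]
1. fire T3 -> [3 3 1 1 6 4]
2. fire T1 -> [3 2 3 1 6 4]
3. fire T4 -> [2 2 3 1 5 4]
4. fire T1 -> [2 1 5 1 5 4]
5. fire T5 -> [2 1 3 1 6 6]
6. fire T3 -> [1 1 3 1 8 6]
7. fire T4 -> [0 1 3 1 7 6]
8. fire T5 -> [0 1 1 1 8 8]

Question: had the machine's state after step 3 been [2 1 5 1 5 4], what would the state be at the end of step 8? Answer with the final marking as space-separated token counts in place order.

0 0 3 1 8 8

state after step 3 := [2 1 5 1 5 4]
4. fire T1 -> [2 0 7 1 5 4]
5. fire T5 -> [2 0 5 1 6 6]
6. fire T3 -> [1 0 5 1 8 6]
7. fire T4 -> [0 0 5 1 7 6]
8. fire T5 -> [0 0 3 1 8 8]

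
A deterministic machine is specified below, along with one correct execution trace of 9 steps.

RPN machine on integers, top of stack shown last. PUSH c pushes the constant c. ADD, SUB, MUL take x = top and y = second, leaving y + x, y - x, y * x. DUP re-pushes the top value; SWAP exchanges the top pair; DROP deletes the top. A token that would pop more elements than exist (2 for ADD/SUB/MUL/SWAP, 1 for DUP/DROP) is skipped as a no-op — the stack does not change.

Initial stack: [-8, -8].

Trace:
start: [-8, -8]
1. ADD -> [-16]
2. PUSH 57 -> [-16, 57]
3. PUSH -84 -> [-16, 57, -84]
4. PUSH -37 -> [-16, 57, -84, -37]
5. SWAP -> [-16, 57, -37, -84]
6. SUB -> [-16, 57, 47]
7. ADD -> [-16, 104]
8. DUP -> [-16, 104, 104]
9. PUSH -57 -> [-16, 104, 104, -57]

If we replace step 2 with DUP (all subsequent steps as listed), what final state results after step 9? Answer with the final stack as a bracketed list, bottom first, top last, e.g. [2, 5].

(re-executing from step 2 with the substitution; state before step 2: [-16])
2. DUP -> [-16, -16]
3. PUSH -84 -> [-16, -16, -84]
4. PUSH -37 -> [-16, -16, -84, -37]
5. SWAP -> [-16, -16, -37, -84]
6. SUB -> [-16, -16, 47]
7. ADD -> [-16, 31]
8. DUP -> [-16, 31, 31]
9. PUSH -57 -> [-16, 31, 31, -57]

[-16, 31, 31, -57]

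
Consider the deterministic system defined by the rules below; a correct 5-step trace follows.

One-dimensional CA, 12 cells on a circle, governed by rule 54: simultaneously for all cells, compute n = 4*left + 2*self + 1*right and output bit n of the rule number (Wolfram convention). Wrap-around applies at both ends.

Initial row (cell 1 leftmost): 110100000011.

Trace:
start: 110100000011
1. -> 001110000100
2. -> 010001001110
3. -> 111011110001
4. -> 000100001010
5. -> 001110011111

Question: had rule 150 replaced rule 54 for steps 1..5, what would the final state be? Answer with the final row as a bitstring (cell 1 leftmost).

(re-executing steps 1..5 under rule 150; state before step 1: 110100000011)
1. -> 100110000101
2. -> 011001001100
3. -> 100111110010
4. -> 111011101110
5. -> 010001000100

010001000100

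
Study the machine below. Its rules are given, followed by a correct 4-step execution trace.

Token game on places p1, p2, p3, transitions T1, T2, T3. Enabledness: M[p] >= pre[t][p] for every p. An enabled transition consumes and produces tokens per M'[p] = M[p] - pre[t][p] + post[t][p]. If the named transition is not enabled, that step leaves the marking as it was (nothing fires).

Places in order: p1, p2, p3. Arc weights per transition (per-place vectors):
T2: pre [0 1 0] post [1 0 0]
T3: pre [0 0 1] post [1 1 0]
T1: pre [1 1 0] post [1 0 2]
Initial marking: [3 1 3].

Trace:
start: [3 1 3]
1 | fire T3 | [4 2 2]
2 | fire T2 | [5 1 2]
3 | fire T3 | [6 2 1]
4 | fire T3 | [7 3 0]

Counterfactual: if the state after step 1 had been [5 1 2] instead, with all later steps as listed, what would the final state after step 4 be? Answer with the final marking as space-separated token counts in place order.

state after step 1 := [5 1 2]
2 | fire T2 | [6 0 2]
3 | fire T3 | [7 1 1]
4 | fire T3 | [8 2 0]

8 2 0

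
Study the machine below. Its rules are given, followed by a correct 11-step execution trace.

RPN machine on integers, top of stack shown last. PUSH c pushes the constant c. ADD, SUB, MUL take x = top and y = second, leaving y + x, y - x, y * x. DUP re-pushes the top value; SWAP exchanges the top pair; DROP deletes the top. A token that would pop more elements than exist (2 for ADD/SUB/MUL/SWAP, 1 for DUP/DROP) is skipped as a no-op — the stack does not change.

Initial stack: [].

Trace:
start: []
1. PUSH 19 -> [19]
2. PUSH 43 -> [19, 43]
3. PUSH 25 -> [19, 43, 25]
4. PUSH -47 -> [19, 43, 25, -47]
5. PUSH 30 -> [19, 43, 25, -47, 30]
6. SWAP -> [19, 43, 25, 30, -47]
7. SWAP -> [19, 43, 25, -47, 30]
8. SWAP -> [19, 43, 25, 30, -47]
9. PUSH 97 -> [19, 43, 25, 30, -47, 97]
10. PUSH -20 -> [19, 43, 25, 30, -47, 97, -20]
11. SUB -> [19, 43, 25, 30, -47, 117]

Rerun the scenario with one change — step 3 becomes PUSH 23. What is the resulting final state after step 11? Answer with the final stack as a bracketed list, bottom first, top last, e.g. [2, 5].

[19, 43, 23, 30, -47, 117]

(re-executing from step 3 with the substitution; state before step 3: [19, 43])
3. PUSH 23 -> [19, 43, 23]
4. PUSH -47 -> [19, 43, 23, -47]
5. PUSH 30 -> [19, 43, 23, -47, 30]
6. SWAP -> [19, 43, 23, 30, -47]
7. SWAP -> [19, 43, 23, -47, 30]
8. SWAP -> [19, 43, 23, 30, -47]
9. PUSH 97 -> [19, 43, 23, 30, -47, 97]
10. PUSH -20 -> [19, 43, 23, 30, -47, 97, -20]
11. SUB -> [19, 43, 23, 30, -47, 117]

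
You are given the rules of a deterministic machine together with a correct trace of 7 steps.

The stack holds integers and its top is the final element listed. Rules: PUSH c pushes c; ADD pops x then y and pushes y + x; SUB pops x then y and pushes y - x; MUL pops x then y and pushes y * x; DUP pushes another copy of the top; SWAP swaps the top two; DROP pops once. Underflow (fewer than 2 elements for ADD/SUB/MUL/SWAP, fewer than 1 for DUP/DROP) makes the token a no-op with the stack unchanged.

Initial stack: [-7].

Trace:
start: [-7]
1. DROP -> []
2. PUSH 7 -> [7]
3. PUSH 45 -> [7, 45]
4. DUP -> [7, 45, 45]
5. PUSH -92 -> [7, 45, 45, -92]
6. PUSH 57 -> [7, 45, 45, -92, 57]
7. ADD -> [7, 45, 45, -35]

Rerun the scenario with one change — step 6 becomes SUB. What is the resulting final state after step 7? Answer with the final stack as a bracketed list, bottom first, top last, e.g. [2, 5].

[7, 182]

(re-executing from step 6 with the substitution; state before step 6: [7, 45, 45, -92])
6. SUB -> [7, 45, 137]
7. ADD -> [7, 182]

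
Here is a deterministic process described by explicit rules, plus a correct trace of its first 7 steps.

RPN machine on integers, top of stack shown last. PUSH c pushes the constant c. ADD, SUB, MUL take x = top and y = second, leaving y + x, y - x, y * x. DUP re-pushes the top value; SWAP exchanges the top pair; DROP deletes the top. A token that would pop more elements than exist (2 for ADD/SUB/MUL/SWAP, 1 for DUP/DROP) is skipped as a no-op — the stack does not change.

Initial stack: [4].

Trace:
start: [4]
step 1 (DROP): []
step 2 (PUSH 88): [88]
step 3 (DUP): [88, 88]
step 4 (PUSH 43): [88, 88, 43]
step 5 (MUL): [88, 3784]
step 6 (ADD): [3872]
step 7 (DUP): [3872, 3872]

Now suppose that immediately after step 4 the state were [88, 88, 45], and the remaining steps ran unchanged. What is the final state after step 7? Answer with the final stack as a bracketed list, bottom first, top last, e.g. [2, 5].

[4048, 4048]

state after step 4 := [88, 88, 45]
step 5 (MUL): [88, 3960]
step 6 (ADD): [4048]
step 7 (DUP): [4048, 4048]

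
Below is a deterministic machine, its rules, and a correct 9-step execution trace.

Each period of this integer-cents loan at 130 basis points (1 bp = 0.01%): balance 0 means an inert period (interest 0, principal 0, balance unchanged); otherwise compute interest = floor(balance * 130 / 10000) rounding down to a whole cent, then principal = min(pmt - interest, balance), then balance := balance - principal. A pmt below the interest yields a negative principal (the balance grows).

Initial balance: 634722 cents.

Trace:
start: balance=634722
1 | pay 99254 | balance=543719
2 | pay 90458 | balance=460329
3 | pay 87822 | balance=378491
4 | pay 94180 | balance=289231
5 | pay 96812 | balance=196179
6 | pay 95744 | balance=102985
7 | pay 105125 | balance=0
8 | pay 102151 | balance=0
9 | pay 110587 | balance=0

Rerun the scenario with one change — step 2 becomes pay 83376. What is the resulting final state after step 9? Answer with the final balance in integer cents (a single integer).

(re-executing from step 2 with the substitution; state before step 2: balance=543719)
2 | pay 83376 | balance=467411
3 | pay 87822 | balance=385665
4 | pay 94180 | balance=296498
5 | pay 96812 | balance=203540
6 | pay 95744 | balance=110442
7 | pay 105125 | balance=6752
8 | pay 102151 | balance=0
9 | pay 110587 | balance=0

0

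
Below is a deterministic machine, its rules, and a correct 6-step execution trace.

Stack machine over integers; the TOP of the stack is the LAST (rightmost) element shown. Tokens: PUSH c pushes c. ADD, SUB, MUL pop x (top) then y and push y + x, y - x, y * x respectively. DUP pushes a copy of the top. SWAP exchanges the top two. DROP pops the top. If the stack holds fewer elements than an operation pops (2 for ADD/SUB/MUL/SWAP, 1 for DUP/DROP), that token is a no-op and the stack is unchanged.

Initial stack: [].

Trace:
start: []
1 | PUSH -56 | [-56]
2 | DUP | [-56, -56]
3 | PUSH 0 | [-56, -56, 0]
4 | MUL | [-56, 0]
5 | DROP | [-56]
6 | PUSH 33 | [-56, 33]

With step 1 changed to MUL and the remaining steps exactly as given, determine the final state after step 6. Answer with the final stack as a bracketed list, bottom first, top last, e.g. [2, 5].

(re-executing from step 1 with the substitution; state before step 1: [])
1 | MUL | []
2 | DUP | []
3 | PUSH 0 | [0]
4 | MUL | [0]
5 | DROP | []
6 | PUSH 33 | [33]

[33]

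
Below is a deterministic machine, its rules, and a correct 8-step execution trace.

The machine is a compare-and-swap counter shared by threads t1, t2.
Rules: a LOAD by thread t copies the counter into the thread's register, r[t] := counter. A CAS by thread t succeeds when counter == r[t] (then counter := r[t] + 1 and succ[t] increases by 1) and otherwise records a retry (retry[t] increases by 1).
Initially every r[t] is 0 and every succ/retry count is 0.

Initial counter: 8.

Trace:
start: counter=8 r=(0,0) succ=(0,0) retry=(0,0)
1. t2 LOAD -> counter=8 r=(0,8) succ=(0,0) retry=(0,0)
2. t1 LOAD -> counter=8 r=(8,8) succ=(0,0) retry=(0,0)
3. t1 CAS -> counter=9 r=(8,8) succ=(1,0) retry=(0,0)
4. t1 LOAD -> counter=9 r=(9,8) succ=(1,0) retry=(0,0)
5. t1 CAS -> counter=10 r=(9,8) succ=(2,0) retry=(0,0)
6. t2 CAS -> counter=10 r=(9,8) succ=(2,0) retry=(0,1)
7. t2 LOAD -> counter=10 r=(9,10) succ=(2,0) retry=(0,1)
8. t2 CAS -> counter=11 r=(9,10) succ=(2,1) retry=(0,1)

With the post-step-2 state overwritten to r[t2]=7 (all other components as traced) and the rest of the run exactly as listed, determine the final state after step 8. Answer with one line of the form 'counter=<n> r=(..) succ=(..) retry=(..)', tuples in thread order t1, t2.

counter=11 r=(9,10) succ=(2,1) retry=(0,1)

state after step 2 := counter=8 r=(8,7) succ=(0,0) retry=(0,0)
3. t1 CAS -> counter=9 r=(8,7) succ=(1,0) retry=(0,0)
4. t1 LOAD -> counter=9 r=(9,7) succ=(1,0) retry=(0,0)
5. t1 CAS -> counter=10 r=(9,7) succ=(2,0) retry=(0,0)
6. t2 CAS -> counter=10 r=(9,7) succ=(2,0) retry=(0,1)
7. t2 LOAD -> counter=10 r=(9,10) succ=(2,0) retry=(0,1)
8. t2 CAS -> counter=11 r=(9,10) succ=(2,1) retry=(0,1)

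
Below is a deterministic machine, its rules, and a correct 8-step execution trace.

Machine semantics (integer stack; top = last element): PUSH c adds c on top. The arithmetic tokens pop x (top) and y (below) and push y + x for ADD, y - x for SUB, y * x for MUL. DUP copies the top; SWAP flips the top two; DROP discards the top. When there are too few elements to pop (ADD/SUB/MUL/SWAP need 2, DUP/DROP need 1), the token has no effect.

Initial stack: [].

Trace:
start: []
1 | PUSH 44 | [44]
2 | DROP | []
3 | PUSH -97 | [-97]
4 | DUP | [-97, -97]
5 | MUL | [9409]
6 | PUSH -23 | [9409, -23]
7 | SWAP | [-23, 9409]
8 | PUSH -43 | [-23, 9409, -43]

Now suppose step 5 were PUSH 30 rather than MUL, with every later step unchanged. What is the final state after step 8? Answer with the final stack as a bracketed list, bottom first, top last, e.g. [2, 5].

[-97, -97, -23, 30, -43]

(re-executing from step 5 with the substitution; state before step 5: [-97, -97])
5 | PUSH 30 | [-97, -97, 30]
6 | PUSH -23 | [-97, -97, 30, -23]
7 | SWAP | [-97, -97, -23, 30]
8 | PUSH -43 | [-97, -97, -23, 30, -43]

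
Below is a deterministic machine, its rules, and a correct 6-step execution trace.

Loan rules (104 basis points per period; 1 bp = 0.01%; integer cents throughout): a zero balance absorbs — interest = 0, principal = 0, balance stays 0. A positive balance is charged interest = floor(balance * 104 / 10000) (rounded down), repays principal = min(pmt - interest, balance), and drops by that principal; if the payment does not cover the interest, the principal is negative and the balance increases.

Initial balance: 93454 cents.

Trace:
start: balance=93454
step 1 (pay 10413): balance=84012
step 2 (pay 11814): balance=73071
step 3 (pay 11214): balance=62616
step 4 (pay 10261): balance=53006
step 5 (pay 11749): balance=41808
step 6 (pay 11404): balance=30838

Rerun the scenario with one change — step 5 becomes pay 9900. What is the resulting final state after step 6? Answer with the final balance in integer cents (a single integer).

(re-executing from step 5 with the substitution; state before step 5: balance=53006)
step 5 (pay 9900): balance=43657
step 6 (pay 11404): balance=32707

32707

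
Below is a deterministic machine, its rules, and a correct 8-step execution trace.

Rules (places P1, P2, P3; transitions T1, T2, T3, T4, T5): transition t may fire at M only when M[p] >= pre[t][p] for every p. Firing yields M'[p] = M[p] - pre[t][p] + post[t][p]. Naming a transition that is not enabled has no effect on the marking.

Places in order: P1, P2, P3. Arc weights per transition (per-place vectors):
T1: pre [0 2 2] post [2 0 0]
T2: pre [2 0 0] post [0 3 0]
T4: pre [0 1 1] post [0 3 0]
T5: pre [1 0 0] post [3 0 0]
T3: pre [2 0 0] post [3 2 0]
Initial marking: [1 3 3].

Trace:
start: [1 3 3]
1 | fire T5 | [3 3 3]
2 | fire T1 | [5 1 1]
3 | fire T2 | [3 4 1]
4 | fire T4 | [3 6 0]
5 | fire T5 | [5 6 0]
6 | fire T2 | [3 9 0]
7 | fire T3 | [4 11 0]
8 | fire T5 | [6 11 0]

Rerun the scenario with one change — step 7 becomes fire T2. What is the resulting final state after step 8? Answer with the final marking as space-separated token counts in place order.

3 12 0

(re-executing from step 7 with the substitution; state before step 7: [3 9 0])
7 | fire T2 | [1 12 0]
8 | fire T5 | [3 12 0]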